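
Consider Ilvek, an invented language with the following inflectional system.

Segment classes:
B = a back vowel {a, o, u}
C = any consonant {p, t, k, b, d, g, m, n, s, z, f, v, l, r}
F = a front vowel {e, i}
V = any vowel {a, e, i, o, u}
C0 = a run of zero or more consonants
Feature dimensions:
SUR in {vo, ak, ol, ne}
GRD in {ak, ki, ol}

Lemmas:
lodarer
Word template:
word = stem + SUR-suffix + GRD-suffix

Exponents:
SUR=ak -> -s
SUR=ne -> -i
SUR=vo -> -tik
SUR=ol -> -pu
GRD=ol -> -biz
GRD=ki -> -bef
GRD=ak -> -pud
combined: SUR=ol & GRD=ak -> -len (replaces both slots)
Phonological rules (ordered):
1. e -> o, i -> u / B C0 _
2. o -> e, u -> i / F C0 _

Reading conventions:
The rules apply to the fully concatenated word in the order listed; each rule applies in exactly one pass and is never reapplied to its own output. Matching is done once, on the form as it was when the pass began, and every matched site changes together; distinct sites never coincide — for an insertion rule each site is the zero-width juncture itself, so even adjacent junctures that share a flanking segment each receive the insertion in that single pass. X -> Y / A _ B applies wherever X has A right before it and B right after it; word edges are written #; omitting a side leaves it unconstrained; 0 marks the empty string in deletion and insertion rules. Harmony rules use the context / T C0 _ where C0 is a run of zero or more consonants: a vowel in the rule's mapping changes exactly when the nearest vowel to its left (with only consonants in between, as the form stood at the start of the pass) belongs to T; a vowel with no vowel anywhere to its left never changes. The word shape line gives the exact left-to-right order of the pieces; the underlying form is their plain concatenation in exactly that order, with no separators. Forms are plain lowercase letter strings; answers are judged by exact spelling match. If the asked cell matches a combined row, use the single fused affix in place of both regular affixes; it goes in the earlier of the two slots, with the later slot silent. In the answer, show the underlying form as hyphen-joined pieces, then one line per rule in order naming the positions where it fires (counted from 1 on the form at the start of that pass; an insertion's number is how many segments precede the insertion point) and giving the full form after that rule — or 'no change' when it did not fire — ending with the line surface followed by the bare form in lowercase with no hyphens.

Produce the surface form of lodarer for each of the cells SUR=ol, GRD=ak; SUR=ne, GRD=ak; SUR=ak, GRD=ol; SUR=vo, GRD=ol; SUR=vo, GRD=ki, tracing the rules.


cell SUR=ol, GRD=ak:
underlying: lodarer-len
1. e -> o, i -> u / B C0 _: fires at position(s) 6: lodarorlen
2. o -> e, u -> i / F C0 _: no change
surface: lodarorlen

cell SUR=ne, GRD=ak:
underlying: lodarer-i-pud
1. e -> o, i -> u / B C0 _: fires at position(s) 6: lodaroripud
2. o -> e, u -> i / F C0 _: fires at position(s) 10: lodaroripid
surface: lodaroripid

cell SUR=ak, GRD=ol:
underlying: lodarer-s-biz
1. e -> o, i -> u / B C0 _: fires at position(s) 6: lodarorsbiz
2. o -> e, u -> i / F C0 _: no change
surface: lodarorsbiz

cell SUR=vo, GRD=ol:
underlying: lodarer-tik-biz
1. e -> o, i -> u / B C0 _: fires at position(s) 6: lodarortikbiz
2. o -> e, u -> i / F C0 _: no change
surface: lodarortikbiz

cell SUR=vo, GRD=ki:
underlying: lodarer-tik-bef
1. e -> o, i -> u / B C0 _: fires at position(s) 6: lodarortikbef
2. o -> e, u -> i / F C0 _: no change
surface: lodarortikbef


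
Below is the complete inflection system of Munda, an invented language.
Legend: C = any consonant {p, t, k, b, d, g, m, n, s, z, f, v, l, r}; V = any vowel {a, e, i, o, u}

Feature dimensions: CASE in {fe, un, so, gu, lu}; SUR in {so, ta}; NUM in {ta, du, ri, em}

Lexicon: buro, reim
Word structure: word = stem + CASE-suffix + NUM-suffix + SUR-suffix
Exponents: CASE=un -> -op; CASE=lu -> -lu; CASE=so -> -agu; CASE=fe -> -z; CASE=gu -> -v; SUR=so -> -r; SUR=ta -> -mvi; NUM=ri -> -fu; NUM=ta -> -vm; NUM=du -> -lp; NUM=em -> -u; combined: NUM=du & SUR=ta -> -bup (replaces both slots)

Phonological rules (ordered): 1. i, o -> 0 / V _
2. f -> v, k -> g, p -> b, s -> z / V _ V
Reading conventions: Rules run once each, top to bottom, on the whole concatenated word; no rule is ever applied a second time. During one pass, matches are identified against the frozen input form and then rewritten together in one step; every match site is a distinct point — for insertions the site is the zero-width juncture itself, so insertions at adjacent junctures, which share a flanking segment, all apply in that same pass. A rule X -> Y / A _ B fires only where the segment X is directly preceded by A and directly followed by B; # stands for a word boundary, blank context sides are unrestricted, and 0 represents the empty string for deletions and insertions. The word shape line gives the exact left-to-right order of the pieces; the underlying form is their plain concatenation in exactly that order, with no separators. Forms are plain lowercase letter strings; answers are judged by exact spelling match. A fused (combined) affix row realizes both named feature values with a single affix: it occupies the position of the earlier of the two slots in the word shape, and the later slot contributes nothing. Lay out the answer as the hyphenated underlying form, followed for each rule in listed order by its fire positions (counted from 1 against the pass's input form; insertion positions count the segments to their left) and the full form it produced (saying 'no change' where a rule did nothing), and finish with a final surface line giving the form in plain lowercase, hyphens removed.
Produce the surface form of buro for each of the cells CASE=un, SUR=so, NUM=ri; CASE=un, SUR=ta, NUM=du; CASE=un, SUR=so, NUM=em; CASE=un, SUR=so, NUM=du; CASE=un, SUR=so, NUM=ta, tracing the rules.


cell CASE=un, SUR=so, NUM=ri:
underlying: buro-op-fu-r
1. i, o -> 0 / V _: fires at position(s) 5: buropfur
2. f -> v, k -> g, p -> b, s -> z / V _ V: no change
surface: buropfur

cell CASE=un, SUR=ta, NUM=du:
underlying: buro-op-bup
1. i, o -> 0 / V _: fires at position(s) 5: buropbup
2. f -> v, k -> g, p -> b, s -> z / V _ V: no change
surface: buropbup

cell CASE=un, SUR=so, NUM=em:
underlying: buro-op-u-r
1. i, o -> 0 / V _: fires at position(s) 5: buropur
2. f -> v, k -> g, p -> b, s -> z / V _ V: fires at position(s) 5: burobur
surface: burobur

cell CASE=un, SUR=so, NUM=du:
underlying: buro-op-lp-r
1. i, o -> 0 / V _: fires at position(s) 5: buroplpr
2. f -> v, k -> g, p -> b, s -> z / V _ V: no change
surface: buroplpr

cell CASE=un, SUR=so, NUM=ta:
underlying: buro-op-vm-r
1. i, o -> 0 / V _: fires at position(s) 5: buropvmr
2. f -> v, k -> g, p -> b, s -> z / V _ V: no change
surface: buropvmr


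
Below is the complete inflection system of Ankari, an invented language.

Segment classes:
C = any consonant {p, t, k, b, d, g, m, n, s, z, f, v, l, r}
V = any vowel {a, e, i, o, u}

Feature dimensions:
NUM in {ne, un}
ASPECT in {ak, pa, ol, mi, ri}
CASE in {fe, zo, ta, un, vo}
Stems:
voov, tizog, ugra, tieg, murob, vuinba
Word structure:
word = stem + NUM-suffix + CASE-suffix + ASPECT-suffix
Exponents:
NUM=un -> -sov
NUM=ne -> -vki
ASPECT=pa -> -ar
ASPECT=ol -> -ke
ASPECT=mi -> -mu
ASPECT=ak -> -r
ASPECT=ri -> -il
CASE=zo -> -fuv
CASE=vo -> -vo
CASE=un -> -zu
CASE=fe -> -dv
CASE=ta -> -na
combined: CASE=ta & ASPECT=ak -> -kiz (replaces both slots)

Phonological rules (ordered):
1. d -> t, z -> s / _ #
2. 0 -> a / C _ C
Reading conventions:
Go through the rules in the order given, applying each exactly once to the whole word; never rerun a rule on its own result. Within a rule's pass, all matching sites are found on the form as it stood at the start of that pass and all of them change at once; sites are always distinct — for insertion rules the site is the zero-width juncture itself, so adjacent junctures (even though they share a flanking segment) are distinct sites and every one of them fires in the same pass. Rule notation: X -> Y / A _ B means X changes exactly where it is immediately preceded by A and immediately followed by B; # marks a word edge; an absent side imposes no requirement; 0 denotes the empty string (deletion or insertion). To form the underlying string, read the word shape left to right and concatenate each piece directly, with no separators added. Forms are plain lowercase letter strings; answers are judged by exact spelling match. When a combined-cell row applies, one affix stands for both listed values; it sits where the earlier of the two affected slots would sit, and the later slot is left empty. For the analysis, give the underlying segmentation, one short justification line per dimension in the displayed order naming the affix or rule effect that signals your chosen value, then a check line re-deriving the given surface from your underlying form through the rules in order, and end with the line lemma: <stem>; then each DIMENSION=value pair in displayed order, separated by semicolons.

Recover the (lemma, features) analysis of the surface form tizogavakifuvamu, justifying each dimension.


underlying: tizog-vki-fuv-mu
NUM=ne - signalled by the affix -vki
ASPECT=mi - signalled by the affix -mu
CASE=zo - signalled by the affix -fuv
check: tizogvkifuvmu -> tizogvkifuvmu -> tizogavakifuvamu
lemma: tizog; NUM=ne; ASPECT=mi; CASE=zo


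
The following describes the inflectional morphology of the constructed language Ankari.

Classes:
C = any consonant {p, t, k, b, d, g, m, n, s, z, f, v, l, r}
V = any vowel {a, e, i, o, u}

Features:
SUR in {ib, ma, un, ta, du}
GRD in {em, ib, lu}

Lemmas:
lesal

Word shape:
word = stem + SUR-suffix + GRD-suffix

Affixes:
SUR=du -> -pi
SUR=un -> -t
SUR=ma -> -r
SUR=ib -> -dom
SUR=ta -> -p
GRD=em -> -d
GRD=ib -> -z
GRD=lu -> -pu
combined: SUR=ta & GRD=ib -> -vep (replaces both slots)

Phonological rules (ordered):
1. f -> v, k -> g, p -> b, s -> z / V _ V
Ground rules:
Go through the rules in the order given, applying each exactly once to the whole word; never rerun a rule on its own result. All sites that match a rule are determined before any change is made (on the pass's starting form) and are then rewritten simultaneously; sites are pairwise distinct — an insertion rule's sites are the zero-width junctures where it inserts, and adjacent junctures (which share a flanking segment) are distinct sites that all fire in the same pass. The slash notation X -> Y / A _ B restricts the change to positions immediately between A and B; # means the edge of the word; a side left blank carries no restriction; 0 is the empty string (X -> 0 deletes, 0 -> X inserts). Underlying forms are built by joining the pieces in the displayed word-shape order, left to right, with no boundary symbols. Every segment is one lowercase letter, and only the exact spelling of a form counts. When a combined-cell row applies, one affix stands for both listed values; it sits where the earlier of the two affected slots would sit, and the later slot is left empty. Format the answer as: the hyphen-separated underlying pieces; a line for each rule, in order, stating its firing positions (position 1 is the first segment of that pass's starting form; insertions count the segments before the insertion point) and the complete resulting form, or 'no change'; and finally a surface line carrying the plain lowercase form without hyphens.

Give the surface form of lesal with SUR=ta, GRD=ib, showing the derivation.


underlying: lesal-vep
1. f -> v, k -> g, p -> b, s -> z / V _ V: fires at position(s) 3: lezalvep
surface: lezalvep


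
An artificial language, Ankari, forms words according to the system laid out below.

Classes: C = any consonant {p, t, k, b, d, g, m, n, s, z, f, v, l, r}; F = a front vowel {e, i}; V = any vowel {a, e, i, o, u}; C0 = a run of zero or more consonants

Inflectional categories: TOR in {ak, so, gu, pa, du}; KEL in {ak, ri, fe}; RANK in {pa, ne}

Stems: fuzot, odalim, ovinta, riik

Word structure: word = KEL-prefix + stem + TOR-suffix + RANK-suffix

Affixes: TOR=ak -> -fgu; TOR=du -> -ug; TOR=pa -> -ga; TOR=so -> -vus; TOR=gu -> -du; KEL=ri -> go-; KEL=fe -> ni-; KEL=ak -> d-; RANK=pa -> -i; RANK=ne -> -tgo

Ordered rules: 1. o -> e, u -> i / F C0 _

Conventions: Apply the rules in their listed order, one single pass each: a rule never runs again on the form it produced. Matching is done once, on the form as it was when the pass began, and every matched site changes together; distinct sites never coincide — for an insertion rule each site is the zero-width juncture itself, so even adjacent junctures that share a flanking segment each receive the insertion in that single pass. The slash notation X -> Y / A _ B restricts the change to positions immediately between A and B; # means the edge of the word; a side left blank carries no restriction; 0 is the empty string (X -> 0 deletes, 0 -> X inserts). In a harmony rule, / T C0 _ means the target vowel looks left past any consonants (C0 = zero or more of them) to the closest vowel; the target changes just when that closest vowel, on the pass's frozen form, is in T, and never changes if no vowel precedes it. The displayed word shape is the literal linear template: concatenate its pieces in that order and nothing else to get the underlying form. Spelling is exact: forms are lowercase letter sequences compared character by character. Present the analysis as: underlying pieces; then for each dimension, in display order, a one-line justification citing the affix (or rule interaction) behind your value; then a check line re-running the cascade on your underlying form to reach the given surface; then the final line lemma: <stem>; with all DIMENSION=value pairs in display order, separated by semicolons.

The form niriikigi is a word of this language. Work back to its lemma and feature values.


underlying: ni-riik-ug-i
TOR=du - signalled by the affix -ug
KEL=fe - signalled by the affix ni-
RANK=pa - signalled by the affix -i
check: niriikugi -> niriikigi
lemma: riik; TOR=du; KEL=fe; RANK=pa


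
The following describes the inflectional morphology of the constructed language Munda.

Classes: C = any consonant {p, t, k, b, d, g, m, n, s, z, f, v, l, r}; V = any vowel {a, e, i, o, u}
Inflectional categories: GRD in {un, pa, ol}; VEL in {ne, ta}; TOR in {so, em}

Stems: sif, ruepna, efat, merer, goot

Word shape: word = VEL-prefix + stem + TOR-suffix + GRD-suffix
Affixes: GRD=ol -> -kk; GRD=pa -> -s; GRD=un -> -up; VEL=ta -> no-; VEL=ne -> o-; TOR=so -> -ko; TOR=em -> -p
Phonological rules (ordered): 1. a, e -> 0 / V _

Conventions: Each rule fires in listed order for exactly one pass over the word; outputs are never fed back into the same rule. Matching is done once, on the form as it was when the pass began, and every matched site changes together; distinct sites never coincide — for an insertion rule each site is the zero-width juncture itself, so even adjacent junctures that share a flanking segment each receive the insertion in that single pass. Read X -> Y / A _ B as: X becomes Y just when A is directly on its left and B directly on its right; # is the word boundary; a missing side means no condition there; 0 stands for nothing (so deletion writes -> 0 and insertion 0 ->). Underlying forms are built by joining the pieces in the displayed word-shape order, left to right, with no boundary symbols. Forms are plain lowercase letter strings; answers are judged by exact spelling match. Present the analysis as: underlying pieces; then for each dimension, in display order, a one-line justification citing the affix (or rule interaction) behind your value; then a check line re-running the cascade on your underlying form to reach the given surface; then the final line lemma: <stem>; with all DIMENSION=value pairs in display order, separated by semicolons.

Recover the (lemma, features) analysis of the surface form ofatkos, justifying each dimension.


underlying: o-efat-ko-s
GRD=pa - signalled by the affix -s
VEL=ne - signalled by the affix o-
TOR=so - signalled by the affix -ko
check: oefatkos -> ofatkos
lemma: efat; GRD=pa; VEL=ne; TOR=so


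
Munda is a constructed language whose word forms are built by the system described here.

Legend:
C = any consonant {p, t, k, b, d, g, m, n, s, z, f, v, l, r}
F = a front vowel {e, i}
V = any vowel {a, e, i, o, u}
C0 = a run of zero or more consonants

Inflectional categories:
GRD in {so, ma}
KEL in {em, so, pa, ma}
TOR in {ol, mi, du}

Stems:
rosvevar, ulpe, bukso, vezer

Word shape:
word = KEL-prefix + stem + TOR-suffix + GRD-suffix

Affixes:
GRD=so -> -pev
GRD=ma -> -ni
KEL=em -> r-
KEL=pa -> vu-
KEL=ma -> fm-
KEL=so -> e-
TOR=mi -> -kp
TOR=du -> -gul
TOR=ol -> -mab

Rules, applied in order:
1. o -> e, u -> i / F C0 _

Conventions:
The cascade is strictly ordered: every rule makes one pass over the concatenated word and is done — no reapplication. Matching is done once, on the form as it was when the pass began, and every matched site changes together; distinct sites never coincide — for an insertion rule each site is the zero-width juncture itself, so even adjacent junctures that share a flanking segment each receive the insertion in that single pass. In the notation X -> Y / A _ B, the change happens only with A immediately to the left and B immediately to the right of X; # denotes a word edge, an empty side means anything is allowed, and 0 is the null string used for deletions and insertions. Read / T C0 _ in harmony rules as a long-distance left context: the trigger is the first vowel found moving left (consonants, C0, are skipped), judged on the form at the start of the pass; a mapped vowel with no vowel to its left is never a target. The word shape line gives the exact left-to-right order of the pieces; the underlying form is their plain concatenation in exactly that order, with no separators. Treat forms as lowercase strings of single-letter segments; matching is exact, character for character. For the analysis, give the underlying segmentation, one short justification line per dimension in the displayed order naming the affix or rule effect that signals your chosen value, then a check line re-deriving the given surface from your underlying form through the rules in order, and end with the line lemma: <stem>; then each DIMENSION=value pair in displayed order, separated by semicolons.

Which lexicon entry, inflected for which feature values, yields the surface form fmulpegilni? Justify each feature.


underlying: fm-ulpe-gul-ni
GRD=ma - signalled by the affix -ni
KEL=ma - signalled by the affix fm-
TOR=du - signalled by the affix -gul
check: fmulpegulni -> fmulpegilni
lemma: ulpe; GRD=ma; KEL=ma; TOR=du


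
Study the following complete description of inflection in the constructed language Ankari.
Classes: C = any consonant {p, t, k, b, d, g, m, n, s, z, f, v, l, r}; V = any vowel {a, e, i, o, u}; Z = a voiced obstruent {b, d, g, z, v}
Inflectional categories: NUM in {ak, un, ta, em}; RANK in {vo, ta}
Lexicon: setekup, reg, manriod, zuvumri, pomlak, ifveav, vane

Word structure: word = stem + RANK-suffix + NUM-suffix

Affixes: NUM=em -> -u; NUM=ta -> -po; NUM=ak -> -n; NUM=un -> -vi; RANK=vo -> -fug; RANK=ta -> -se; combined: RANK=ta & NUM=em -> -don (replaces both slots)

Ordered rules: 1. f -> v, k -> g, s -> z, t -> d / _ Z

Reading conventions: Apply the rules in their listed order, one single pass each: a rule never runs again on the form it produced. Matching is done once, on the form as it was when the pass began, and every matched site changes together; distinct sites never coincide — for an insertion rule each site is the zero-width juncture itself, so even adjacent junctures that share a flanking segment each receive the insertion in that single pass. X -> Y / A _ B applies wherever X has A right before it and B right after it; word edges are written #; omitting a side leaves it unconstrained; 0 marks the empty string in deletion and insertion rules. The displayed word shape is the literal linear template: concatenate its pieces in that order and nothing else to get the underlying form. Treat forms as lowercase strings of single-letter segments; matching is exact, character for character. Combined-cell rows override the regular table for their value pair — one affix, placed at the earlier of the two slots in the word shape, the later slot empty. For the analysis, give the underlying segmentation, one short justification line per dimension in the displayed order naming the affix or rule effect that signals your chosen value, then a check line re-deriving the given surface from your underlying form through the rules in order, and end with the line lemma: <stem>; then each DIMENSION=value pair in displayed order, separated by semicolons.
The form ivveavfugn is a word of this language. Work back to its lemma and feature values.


underlying: ifveav-fug-n
NUM=ak - signalled by the affix -n
RANK=vo - signalled by the affix -fug
check: ifveavfugn -> ivveavfugn
lemma: ifveav; NUM=ak; RANK=vo


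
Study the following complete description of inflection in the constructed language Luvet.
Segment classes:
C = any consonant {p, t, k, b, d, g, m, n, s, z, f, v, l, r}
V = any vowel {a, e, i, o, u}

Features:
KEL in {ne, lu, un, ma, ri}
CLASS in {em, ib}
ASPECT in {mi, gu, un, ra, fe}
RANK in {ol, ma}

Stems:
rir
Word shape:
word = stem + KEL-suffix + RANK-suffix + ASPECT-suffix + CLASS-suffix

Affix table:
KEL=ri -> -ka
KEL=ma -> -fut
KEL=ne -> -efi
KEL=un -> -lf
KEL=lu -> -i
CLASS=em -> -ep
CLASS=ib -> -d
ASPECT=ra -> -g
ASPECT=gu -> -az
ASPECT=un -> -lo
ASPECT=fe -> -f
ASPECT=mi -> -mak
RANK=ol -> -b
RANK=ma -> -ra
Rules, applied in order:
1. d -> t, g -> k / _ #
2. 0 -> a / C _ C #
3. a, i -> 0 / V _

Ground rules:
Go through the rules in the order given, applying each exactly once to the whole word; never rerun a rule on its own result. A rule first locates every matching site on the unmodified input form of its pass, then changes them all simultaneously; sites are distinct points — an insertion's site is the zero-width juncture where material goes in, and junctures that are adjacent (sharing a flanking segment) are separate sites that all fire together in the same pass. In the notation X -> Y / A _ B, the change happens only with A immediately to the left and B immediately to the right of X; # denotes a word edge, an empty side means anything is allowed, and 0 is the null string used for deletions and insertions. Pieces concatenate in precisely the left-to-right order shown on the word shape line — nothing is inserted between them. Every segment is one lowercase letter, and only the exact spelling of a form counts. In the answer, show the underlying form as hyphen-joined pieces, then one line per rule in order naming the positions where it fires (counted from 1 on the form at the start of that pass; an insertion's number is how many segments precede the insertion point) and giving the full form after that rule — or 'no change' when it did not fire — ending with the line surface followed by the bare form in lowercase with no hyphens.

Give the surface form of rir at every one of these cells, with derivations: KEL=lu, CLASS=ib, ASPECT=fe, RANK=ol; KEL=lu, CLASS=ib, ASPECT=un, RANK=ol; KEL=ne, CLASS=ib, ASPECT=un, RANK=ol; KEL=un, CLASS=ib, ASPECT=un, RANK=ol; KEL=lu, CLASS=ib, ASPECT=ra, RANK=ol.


cell KEL=lu, CLASS=ib, ASPECT=fe, RANK=ol:
underlying: rir-i-b-f-d
1. d -> t, g -> k / _ #: fires at position(s) 7: riribft
2. 0 -> a / C _ C #: inserts after position(s) 6: riribfat
3. a, i -> 0 / V _: no change
surface: riribfat

cell KEL=lu, CLASS=ib, ASPECT=un, RANK=ol:
underlying: rir-i-b-lo-d
1. d -> t, g -> k / _ #: fires at position(s) 8: ririblot
2. 0 -> a / C _ C #: no change
3. a, i -> 0 / V _: no change
surface: ririblot

cell KEL=ne, CLASS=ib, ASPECT=un, RANK=ol:
underlying: rir-efi-b-lo-d
1. d -> t, g -> k / _ #: fires at position(s) 10: rirefiblot
2. 0 -> a / C _ C #: no change
3. a, i -> 0 / V _: no change
surface: rirefiblot

cell KEL=un, CLASS=ib, ASPECT=un, RANK=ol:
underlying: rir-lf-b-lo-d
1. d -> t, g -> k / _ #: fires at position(s) 9: rirlfblot
2. 0 -> a / C _ C #: no change
3. a, i -> 0 / V _: no change
surface: rirlfblot

cell KEL=lu, CLASS=ib, ASPECT=ra, RANK=ol:
underlying: rir-i-b-g-d
1. d -> t, g -> k / _ #: fires at position(s) 7: riribgt
2. 0 -> a / C _ C #: inserts after position(s) 6: riribgat
3. a, i -> 0 / V _: no change
surface: riribgat


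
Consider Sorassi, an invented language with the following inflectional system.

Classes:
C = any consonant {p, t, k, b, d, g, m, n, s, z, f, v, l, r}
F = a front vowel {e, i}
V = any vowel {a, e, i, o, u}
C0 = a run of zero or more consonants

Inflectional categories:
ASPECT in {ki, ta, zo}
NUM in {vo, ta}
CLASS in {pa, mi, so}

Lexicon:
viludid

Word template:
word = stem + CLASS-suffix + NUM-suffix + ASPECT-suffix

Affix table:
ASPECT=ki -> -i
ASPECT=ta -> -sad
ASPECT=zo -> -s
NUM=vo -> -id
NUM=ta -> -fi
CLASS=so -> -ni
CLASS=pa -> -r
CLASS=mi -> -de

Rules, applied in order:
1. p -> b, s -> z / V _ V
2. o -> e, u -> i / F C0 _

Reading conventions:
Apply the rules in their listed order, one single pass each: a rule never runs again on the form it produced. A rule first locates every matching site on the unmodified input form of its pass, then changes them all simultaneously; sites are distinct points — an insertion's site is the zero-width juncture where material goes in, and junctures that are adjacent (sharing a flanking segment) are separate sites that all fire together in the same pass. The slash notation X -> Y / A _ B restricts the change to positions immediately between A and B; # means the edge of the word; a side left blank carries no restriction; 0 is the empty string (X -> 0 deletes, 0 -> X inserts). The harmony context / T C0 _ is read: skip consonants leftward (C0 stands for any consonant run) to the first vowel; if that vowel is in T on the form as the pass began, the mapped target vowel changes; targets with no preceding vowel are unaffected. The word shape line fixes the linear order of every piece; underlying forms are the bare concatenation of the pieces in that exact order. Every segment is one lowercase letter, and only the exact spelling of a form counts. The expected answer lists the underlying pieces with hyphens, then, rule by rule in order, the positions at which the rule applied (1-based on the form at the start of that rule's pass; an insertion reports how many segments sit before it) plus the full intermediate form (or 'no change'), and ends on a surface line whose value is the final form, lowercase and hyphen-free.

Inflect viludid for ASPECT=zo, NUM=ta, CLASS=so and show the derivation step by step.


underlying: viludid-ni-fi-s
1. p -> b, s -> z / V _ V: no change
2. o -> e, u -> i / F C0 _: fires at position(s) 4: vilididnifis
surface: vilididnifis


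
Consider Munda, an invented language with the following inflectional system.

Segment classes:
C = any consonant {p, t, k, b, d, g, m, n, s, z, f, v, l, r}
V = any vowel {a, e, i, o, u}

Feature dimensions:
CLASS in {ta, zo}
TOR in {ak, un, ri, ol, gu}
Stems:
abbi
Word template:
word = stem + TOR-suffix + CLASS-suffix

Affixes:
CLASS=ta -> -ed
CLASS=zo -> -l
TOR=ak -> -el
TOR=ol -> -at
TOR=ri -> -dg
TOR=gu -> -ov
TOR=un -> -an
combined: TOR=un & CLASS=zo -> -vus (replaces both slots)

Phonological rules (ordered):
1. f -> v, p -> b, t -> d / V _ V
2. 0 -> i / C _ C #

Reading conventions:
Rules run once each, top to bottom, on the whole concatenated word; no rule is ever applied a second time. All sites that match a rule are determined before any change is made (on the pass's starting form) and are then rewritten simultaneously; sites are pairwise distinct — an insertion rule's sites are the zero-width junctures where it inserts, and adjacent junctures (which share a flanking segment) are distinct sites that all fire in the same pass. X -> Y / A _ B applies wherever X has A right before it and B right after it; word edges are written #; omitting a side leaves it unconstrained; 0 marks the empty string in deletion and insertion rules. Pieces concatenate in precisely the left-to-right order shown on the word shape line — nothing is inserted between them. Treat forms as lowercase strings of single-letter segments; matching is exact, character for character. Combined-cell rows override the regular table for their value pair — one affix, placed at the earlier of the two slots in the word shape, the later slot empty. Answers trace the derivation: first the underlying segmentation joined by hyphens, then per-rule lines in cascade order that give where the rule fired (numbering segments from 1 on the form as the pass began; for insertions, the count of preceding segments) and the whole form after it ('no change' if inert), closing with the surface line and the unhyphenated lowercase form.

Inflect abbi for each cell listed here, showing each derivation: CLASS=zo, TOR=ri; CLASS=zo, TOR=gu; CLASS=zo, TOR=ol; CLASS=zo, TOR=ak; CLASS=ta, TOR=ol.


cell CLASS=zo, TOR=ri:
underlying: abbi-dg-l
1. f -> v, p -> b, t -> d / V _ V: no change
2. 0 -> i / C _ C #: inserts after position(s) 6: abbidgil
surface: abbidgil

cell CLASS=zo, TOR=gu:
underlying: abbi-ov-l
1. f -> v, p -> b, t -> d / V _ V: no change
2. 0 -> i / C _ C #: inserts after position(s) 6: abbiovil
surface: abbiovil

cell CLASS=zo, TOR=ol:
underlying: abbi-at-l
1. f -> v, p -> b, t -> d / V _ V: no change
2. 0 -> i / C _ C #: inserts after position(s) 6: abbiatil
surface: abbiatil

cell CLASS=zo, TOR=ak:
underlying: abbi-el-l
1. f -> v, p -> b, t -> d / V _ V: no change
2. 0 -> i / C _ C #: inserts after position(s) 6: abbielil
surface: abbielil

cell CLASS=ta, TOR=ol:
underlying: abbi-at-ed
1. f -> v, p -> b, t -> d / V _ V: fires at position(s) 6: abbiaded
2. 0 -> i / C _ C #: no change
surface: abbiaded


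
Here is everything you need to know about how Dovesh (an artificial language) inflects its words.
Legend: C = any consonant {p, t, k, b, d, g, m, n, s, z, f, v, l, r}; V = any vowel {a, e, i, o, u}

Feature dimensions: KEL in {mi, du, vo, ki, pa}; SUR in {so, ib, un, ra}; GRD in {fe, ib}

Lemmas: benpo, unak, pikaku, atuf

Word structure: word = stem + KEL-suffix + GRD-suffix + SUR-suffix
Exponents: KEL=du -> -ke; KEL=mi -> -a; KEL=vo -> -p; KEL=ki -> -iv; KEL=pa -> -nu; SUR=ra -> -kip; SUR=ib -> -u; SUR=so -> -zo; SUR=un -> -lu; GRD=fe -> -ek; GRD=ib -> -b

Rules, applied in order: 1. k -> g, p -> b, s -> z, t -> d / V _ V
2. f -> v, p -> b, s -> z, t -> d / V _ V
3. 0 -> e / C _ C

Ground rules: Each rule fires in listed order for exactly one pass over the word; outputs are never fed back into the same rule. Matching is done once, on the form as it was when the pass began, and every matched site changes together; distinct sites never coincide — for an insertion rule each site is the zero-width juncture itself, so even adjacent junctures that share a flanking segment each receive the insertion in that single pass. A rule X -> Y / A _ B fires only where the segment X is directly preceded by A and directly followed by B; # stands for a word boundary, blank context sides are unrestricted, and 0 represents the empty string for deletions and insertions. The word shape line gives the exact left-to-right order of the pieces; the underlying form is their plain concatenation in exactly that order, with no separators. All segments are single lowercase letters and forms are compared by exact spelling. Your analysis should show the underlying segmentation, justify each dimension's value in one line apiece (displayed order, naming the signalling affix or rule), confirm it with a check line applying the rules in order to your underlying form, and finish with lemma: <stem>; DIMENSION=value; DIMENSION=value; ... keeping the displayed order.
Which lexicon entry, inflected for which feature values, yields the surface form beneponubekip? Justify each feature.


underlying: benpo-nu-b-kip
KEL=pa - signalled by the affix -nu
SUR=ra - signalled by the affix -kip
GRD=ib - signalled by the affix -b
check: benponubkip -> benponubkip -> benponubkip -> beneponubekip
lemma: benpo; KEL=pa; SUR=ra; GRD=ib


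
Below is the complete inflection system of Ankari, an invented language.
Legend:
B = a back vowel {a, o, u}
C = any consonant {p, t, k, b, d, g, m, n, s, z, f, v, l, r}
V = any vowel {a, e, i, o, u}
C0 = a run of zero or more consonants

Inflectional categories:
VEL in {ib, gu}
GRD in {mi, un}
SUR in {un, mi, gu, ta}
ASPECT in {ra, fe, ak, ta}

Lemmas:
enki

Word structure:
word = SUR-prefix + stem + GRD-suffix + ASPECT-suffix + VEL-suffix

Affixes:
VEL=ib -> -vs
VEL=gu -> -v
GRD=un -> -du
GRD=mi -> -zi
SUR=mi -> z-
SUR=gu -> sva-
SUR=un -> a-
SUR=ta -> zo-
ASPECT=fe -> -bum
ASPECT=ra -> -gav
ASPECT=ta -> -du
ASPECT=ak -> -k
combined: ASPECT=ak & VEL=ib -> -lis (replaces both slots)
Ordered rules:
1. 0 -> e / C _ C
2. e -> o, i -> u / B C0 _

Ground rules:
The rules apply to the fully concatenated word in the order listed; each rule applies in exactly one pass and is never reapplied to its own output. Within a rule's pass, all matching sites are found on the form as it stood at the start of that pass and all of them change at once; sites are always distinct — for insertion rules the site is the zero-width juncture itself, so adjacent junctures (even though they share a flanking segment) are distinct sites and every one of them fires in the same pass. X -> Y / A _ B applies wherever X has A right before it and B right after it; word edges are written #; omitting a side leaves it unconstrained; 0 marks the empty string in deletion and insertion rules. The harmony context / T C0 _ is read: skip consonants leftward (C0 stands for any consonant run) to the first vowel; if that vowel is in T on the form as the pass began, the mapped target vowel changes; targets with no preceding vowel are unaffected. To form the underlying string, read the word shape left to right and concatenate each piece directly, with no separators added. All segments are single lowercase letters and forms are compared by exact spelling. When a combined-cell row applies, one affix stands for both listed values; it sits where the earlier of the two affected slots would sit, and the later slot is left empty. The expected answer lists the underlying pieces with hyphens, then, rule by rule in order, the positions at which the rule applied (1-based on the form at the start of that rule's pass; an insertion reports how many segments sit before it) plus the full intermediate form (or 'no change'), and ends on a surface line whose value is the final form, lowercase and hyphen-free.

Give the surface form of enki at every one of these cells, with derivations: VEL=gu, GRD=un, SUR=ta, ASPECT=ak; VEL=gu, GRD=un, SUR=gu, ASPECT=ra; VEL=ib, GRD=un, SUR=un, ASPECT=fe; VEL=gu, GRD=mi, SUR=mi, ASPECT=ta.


cell VEL=gu, GRD=un, SUR=ta, ASPECT=ak:
underlying: zo-enki-du-k-v
1. 0 -> e / C _ C: inserts after position(s) 4, 9: zoenekidukev
2. e -> o, i -> u / B C0 _: fires at position(s) 3, 11: zoonekidukov
surface: zoonekidukov

cell VEL=gu, GRD=un, SUR=gu, ASPECT=ra:
underlying: sva-enki-du-gav-v
1. 0 -> e / C _ C: inserts after position(s) 1, 5, 12: sevaenekidugavev
2. e -> o, i -> u / B C0 _: fires at position(s) 5, 15: sevaonekidugavov
surface: sevaonekidugavov

cell VEL=ib, GRD=un, SUR=un, ASPECT=fe:
underlying: a-enki-du-bum-vs
1. 0 -> e / C _ C: inserts after position(s) 3, 10, 11: aenekidubumeves
2. e -> o, i -> u / B C0 _: fires at position(s) 2, 12: aonekidubumoves
surface: aonekidubumoves

cell VEL=gu, GRD=mi, SUR=mi, ASPECT=ta:
underlying: z-enki-zi-du-v
1. 0 -> e / C _ C: inserts after position(s) 3: zenekiziduv
2. e -> o, i -> u / B C0 _: no change
surface: zenekiziduv


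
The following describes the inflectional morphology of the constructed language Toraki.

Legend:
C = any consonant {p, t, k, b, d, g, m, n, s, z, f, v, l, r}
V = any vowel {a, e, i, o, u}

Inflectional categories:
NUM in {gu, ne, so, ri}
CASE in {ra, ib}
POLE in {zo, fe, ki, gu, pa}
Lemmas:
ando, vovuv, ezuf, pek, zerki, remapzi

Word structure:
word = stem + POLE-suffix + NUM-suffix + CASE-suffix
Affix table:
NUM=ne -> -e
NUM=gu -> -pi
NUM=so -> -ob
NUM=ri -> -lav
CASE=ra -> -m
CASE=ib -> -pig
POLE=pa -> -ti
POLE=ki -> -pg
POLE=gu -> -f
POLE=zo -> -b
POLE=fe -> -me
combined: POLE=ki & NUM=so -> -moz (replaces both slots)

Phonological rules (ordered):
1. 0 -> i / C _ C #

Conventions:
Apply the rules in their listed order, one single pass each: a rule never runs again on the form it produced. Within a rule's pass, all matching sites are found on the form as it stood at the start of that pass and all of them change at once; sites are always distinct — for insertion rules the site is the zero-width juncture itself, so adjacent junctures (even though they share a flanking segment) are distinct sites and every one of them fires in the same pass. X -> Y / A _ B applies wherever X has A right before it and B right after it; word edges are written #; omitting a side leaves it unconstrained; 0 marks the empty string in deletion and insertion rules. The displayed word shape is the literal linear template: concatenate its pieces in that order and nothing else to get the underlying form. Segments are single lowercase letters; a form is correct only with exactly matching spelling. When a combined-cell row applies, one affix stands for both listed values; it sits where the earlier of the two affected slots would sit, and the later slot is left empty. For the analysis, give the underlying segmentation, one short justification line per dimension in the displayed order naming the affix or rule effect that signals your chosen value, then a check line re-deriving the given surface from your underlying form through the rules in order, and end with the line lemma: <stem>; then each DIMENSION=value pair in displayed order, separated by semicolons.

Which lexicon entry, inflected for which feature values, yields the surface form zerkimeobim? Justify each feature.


underlying: zerki-me-ob-m
NUM=so - signalled by the affix -ob
CASE=ra - signalled by the affix -m
POLE=fe - signalled by the affix -me
check: zerkimeobm -> zerkimeobim
lemma: zerki; NUM=so; CASE=ra; POLE=fe


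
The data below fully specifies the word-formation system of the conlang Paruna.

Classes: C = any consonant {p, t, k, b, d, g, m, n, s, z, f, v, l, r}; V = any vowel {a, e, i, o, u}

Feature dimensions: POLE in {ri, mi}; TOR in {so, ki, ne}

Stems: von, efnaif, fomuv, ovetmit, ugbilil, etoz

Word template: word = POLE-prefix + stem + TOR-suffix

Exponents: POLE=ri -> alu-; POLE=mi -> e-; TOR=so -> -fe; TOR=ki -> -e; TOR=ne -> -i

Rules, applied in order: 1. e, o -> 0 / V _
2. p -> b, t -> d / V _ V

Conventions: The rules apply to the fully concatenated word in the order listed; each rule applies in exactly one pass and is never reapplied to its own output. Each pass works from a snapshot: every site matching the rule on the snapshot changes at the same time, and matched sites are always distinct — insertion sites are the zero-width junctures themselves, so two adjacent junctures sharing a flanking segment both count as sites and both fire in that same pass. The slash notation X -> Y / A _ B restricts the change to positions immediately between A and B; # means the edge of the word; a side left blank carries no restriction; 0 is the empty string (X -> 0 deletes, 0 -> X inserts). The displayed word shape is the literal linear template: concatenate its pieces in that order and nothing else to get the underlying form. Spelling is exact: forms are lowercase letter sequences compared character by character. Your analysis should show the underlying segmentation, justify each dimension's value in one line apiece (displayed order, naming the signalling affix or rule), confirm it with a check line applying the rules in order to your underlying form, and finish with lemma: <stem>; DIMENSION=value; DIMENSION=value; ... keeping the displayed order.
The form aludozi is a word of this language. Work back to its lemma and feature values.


underlying: alu-etoz-i
POLE=ri - signalled by the affix alu-
TOR=ne - signalled by the affix -i
check: aluetozi -> alutozi -> aludozi
lemma: etoz; POLE=ri; TOR=ne


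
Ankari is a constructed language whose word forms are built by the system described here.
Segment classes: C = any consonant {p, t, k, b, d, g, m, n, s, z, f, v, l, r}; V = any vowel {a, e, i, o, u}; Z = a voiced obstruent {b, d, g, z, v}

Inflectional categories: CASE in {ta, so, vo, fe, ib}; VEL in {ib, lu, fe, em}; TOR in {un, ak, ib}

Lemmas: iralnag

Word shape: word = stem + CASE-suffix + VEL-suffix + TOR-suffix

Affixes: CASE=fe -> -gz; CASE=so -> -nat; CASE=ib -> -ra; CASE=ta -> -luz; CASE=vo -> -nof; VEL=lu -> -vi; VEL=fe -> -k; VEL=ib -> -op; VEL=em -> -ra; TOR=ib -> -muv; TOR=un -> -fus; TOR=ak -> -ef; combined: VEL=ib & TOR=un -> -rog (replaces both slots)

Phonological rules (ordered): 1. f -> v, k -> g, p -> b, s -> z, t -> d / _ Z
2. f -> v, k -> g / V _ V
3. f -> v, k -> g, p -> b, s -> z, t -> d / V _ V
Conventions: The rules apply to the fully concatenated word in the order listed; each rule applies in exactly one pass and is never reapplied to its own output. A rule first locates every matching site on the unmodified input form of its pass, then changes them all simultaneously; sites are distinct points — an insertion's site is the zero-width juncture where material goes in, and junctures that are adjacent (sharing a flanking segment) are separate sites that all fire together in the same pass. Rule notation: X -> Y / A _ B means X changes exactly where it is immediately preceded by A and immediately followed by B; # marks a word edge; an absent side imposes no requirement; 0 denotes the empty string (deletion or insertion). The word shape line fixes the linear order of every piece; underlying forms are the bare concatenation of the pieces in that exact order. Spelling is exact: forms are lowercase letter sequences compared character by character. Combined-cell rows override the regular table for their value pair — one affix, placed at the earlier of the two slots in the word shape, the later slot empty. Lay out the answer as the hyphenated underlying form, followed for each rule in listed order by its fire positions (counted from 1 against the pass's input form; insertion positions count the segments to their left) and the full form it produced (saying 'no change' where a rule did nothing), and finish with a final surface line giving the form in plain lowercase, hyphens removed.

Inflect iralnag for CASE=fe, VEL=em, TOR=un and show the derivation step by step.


underlying: iralnag-gz-ra-fus
1. f -> v, k -> g, p -> b, s -> z, t -> d / _ Z: no change
2. f -> v, k -> g / V _ V: fires at position(s) 12: iralnaggzravus
3. f -> v, k -> g, p -> b, s -> z, t -> d / V _ V: no change
surface: iralnaggzravus
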